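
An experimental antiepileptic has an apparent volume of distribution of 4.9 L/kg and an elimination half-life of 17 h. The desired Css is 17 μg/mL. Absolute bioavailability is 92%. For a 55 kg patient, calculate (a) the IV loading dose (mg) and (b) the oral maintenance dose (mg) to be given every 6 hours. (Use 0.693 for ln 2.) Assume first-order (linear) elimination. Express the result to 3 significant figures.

Total Vd = 4.9 × 55 = 269.5 L
LD = Vd × C = 269.5 × 17 = 4582 mg
CL = 0.693 × Vd / t½ = 0.693 × 269.5 / 17 = 10.99 L/h
D = CL × Css × τ / F = 10.99 × 17 × 6 / 0.92 = 1218 mg

(a) 4580 mg; (b) 1220 mg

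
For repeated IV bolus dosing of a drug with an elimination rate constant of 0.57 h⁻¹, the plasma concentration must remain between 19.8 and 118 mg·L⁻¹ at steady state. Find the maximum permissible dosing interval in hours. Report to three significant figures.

3.13 h

Between IV bolus doses, concentration decays as C = C₀·e^(−kτ), so C_peak/C_trough = e^(kτ).
τ_max = ln(C_peak/C_trough) / k = ln(118/19.8) / 0.5700 = 1.785 / 0.5700 = 3.132 h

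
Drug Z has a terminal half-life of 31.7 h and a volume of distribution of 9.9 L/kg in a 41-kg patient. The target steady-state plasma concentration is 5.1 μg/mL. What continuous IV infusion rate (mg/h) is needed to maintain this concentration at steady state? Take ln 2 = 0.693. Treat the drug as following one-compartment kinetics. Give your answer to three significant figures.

Vd(total) = 41 kg × 9.9 L/kg = 405.9 L
CL = ln 2 · Vd / t½ = 0.693 × 405.9 / 31.7 = 8.873 L/h
Infusion rate = CL × Css = 8.873 × 5.1 = 45.25 mg/h

45.3 mg/h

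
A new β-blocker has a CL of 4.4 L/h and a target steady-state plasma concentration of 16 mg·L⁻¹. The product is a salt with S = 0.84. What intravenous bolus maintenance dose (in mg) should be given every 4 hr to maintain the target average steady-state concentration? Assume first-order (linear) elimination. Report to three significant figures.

D = CL × Css × τ / S = 4.400 × 16 × 4 / 0.84 = 335.2 mg

335 mg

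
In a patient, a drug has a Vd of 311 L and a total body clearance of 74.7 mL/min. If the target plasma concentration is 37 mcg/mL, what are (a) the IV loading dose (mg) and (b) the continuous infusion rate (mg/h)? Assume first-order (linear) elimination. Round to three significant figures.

Loading dose = Vd × C = 311.0 × 37 = 11510 mg
Convert clearance: 74.7 mL/min × 60 min/h ÷ 1000 mL/L = 4.482 L/h
Maintenance infusion rate = CL × Css = 4.482 × 37 = 165.8 mg/h

(a) 11500 mg; (b) 166 mg/h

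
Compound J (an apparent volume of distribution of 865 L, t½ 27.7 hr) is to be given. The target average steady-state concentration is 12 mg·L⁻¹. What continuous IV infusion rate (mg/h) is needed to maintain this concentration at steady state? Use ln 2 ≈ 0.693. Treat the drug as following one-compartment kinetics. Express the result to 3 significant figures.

260 mg/h

CL = ln 2 · Vd / t½ = 0.693 × 865.0 / 27.7 = 21.64 L/h
Infusion rate = CL × Css = 21.64 × 12 = 259.7 mg/h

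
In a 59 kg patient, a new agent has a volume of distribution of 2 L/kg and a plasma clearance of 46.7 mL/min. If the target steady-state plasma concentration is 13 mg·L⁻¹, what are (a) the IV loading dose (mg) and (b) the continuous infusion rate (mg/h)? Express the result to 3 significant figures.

(a) 1530 mg; (b) 36.4 mg/h

Total Vd = 2 × 59 = 118.0 L
Loading dose = Vd × C = 118.0 × 13 = 1534 mg
Convert clearance: 46.7 mL/min × 60 min/h ÷ 1000 mL/L = 2.802 L/h
Maintenance infusion rate = CL × Css = 2.802 × 13 = 36.43 mg/h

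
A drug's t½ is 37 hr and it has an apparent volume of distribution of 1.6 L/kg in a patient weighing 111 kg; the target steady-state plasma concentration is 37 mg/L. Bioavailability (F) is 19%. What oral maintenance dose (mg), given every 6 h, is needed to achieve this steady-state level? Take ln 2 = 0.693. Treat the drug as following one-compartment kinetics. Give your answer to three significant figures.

Total Vd = 1.6 × 111 = 177.6 L
CL = ln 2 · Vd / t½ = 0.693 × 177.6 / 37 = 3.326 L/h
D = CL × Css × τ / F = 3.326 × 37 × 6 / 0.19 = 3886 mg

3890 mg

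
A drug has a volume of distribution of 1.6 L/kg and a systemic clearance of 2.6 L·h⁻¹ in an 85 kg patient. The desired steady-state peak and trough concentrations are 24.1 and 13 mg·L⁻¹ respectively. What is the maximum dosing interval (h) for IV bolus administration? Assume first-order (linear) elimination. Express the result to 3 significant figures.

Vd = 1.6 L/kg × 85 kg = 136.0 L
k = CL / Vd = 2.600 / 136.0 = 0.01912 h⁻¹
Between IV bolus doses, concentration decays as C = C₀·e^(−kτ), so C_peak/C_trough = e^(kτ).
τ_max = ln(C_peak/C_trough) / k = ln(24.1/13) / 0.01912 = 0.6173 / 0.01912 = 32.29 h

32.3 h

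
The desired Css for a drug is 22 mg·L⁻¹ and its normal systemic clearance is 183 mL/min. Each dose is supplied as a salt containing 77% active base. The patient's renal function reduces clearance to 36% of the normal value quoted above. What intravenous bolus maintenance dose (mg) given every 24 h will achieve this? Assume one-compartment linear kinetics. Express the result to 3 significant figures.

2710 mg

CL = 183 mL/min × 60/1000 = 10.98 L/h
Patient clearance = 0.36 × 10.98 = 3.953 L/h
D = CL × Css × τ / S = 3.953 × 22 × 24 / 0.77 = 2711 mg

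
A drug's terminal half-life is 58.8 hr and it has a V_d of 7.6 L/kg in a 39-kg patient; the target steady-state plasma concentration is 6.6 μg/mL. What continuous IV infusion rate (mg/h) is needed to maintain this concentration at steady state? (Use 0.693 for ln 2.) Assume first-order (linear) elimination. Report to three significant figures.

Vd(total) = 39 kg × 7.6 L/kg = 296.4 L
CL = 0.693 × Vd / t½ = 0.693 × 296.4 / 58.8 = 3.493 L/h
Infusion rate = CL × Css = 3.493 × 6.6 = 23.05 mg/h

23.1 mg/h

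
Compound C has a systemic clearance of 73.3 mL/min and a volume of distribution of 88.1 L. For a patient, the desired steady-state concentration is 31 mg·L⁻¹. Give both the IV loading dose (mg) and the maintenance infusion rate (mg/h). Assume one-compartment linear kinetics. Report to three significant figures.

(a) 2730 mg; (b) 136 mg/h

Loading dose = Vd × C = 88.10 × 31 = 2731 mg
CL = 73.3 mL/min × 60/1000 = 4.398 L/h
Maintenance infusion rate = CL × Css = 4.398 × 31 = 136.3 mg/h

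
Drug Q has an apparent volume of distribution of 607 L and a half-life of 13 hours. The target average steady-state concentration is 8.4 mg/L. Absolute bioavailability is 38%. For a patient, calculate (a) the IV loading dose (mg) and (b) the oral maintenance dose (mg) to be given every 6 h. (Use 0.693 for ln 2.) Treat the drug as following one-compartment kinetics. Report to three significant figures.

(a) 5100 mg; (b) 4290 mg

LD = Vd × C = 607.0 × 8.4 = 5099 mg
CL = 0.693 × Vd / t½ = 0.693 × 607.0 / 13 = 32.36 L/h
D = CL × Css × τ / F = 32.36 × 8.4 × 6 / 0.38 = 4292 mg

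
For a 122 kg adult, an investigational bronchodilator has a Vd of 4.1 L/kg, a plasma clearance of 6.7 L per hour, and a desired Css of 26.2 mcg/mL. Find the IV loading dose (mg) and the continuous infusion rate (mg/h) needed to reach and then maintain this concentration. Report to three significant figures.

(a) 13100 mg; (b) 176 mg/h

Total Vd = 4.1 × 122 = 500.2 L
LD = Vd · C_target = 500.2 × 26.2 = 13110 mg
Infusion rate = 6.700 L/h × 26.2 mg/L = 175.5 mg/h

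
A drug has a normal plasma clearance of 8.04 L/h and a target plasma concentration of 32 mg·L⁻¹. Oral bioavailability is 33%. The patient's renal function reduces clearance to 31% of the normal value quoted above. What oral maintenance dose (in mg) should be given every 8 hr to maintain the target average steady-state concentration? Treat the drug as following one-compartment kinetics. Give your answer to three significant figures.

Patient clearance = 0.31 × 8.040 = 2.492 L/h
D = CL × Css × τ / F = 2.492 × 32 × 8 / 0.33 = 1933 mg

1930 mg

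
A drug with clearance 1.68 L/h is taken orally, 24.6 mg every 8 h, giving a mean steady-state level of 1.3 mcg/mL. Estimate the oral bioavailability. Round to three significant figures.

F·D/τ = CL·Css at steady state → F = CL·Css·τ / D.
F = 1.68 × 1.3 × 8 / 24.6 = 0.710

0.710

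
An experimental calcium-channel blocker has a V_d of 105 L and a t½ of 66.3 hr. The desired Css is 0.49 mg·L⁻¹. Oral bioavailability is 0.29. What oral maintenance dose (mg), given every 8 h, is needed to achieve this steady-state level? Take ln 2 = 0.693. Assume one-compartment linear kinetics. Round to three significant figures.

CL = ln 2 · Vd / t½ = 0.693 × 105.0 / 66.3 = 1.098 L/h
D = CL × Css × τ / F = 1.098 × 0.49 × 8 / 0.29 = 14.84 mg

14.8 mg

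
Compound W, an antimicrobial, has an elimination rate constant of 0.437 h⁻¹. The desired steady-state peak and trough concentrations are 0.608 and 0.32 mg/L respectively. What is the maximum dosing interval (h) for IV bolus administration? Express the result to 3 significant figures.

Between IV bolus doses, concentration decays as C = C₀·e^(−kτ), so C_peak/C_trough = e^(kτ).
τ_max = ln(C_peak/C_trough) / k = ln(0.608/0.32) / 0.4370 = 0.6419 / 0.4370 = 1.469 h

1.47 h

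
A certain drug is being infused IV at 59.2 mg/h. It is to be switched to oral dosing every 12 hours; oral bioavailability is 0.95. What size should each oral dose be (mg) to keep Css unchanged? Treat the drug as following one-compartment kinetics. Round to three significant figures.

748 mg

To maintain the same Css, the systemic dosing rate must be unchanged: F·D/τ = infusion rate.
D = rate × τ / F = 59.2 × 12 / 0.95 = 747.8 mg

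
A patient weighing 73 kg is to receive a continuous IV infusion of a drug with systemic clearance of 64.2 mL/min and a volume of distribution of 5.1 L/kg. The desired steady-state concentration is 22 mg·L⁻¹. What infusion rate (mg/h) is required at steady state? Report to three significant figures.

84.7 mg/h

Convert clearance: 64.2 mL/min × 60 min/h ÷ 1000 mL/L = 3.852 L/h
Infusion rate = CL · Css = 3.852 L/h × 22 mg/L = 84.74 mg/h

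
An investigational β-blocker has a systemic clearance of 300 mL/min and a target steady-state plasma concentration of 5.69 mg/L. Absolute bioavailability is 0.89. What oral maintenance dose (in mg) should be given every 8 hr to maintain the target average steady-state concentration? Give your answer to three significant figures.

CL = 300 mL/min = 300 × 0.06 = 18.00 L/h
At steady state, dose per interval replaces the amount cleared in that interval: F·D/τ = CL·Css.
D = CL × Css × τ / F = 18.00 × 5.69 × 8 / 0.89 = 920.6 mg

921 mg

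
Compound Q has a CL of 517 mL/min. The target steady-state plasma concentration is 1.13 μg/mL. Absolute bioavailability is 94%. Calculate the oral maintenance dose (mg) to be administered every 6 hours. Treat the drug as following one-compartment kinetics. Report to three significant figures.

224 mg

CL = 517 mL/min × 60/1000 = 31.02 L/h
D = CL × Css × τ / F = 31.02 × 1.13 × 6 / 0.94 = 223.7 mg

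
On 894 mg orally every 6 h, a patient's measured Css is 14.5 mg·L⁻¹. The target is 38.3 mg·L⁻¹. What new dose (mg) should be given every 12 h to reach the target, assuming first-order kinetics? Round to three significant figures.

4720 mg

With linear kinetics, Css is proportional to dose rate (D/τ) at fixed clearance.
D₂ = D₁ × (Css,target / Css,current) × (τ₂/τ₁) = 894 × (38.3/14.5) × (12/6) = 4723 mg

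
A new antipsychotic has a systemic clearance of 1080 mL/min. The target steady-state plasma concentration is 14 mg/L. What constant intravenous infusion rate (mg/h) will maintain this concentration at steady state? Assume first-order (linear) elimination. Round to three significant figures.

Convert clearance: 1080 mL/min × 60 min/h ÷ 1000 mL/L = 64.80 L/h
R₀ = 64.80 × 14 = 907.2 mg/h

907 mg/h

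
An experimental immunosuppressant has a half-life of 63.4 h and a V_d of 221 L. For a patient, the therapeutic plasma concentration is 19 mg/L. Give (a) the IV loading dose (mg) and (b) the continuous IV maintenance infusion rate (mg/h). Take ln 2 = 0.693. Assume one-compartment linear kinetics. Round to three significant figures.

(a) 4200 mg; (b) 45.9 mg/h

LD = Vd × C = 221.0 × 19 = 4199 mg
CL = 0.693 × Vd / t½ = 0.693 × 221.0 / 63.4 = 2.416 L/h
Infusion rate = CL × Css = 2.416 × 19 = 45.90 mg/h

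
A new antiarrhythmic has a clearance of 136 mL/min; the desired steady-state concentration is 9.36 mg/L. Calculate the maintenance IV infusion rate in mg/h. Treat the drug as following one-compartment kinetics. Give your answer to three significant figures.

76.4 mg/h

CL = 136 mL/min × 60/1000 = 8.160 L/h
Infusion rate = CL · Css = 8.160 L/h × 9.36 mg/L = 76.38 mg/h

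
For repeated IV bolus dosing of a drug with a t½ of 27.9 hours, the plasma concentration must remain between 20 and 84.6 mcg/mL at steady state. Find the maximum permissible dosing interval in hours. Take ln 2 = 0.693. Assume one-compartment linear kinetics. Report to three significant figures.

k = 0.693 / t½ = 0.693 / 27.9 = 0.02484 h⁻¹
Between IV bolus doses, concentration decays as C = C₀·e^(−kτ), so C_peak/C_trough = e^(kτ).
τ_max = ln(C_peak/C_trough) / k = ln(84.6/20) / 0.02484 = 1.442 / 0.02484 = 58.05 h

58.1 h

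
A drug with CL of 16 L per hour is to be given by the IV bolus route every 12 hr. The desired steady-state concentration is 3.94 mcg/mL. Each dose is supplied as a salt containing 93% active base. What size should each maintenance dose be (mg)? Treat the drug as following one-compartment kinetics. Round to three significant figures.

D = CL × Css × τ / S = 16.00 × 3.94 × 12 / 0.93 = 813.4 mg

813 mg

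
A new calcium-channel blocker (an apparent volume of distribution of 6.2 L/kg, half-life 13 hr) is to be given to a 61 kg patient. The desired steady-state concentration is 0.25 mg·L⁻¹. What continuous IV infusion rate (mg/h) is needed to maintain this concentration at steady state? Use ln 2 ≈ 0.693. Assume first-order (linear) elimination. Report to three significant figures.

5.04 mg/h

Total Vd = 6.2 × 61 = 378.2 L
CL = 0.693 × Vd / t½ = 0.693 × 378.2 / 13 = 20.16 L/h
Infusion rate = CL × Css = 20.16 × 0.25 = 5.040 mg/h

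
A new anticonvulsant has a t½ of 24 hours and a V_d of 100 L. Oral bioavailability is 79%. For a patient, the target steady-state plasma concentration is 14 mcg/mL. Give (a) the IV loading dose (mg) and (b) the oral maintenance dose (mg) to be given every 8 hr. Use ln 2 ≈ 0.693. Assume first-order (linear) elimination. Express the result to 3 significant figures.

(a) 1400 mg; (b) 409 mg

LD = Vd × C = 100.0 × 14 = 1400 mg
CL = 0.693 × Vd / t½ = 0.693 × 100.0 / 24 = 2.888 L/h
D = CL × Css × τ / F = 2.888 × 14 × 8 / 0.79 = 409.4 mg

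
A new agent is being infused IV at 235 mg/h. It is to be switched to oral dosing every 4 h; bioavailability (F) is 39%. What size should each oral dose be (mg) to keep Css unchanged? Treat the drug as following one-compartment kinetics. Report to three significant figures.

2410 mg

To maintain the same Css, the systemic dosing rate must be unchanged: F·D/τ = infusion rate.
D = rate × τ / F = 235 × 4 / 0.39 = 2410 mg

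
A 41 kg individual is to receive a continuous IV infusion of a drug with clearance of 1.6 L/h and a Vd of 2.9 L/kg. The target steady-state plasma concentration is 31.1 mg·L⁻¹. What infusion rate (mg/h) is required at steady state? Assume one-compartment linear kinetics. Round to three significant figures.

49.8 mg/h

R₀ = 1.600 × 31.1 = 49.76 mg/h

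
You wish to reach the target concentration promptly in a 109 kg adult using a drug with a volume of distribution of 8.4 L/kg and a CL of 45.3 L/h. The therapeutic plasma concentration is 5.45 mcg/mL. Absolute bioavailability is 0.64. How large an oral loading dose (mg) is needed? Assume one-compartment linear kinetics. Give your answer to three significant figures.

Vd(total) = 109 kg × 8.4 L/kg = 915.6 L
LD = Vd × C / F = 915.6 × 5.450 / 0.64 = 7797 mg

7800 mg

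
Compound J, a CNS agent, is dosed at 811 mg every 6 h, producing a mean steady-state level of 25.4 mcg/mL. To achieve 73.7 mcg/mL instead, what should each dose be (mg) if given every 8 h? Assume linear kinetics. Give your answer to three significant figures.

With linear kinetics, Css is proportional to dose rate (D/τ) at fixed clearance.
D₂ = D₁ × (Css,target / Css,current) × (τ₂/τ₁) = 811 × (73.7/25.4) × (8/6) = 3138 mg

3140 mg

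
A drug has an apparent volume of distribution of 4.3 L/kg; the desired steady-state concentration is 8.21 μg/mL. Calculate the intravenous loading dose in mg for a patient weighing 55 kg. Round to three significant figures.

1940 mg

Vd = 4.3 L/kg × 55 kg = 236.5 L
The loading dose fills Vd to the target concentration.
LD = Vd × C = 236.5 × 8.210 = 1942 mg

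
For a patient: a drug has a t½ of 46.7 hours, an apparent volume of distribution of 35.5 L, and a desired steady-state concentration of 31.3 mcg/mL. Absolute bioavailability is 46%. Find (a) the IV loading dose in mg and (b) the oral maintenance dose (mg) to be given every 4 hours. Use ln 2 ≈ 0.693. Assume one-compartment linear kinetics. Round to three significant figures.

LD = Vd × C = 35.50 × 31.3 = 1111 mg
CL = 0.693 × Vd / t½ = 0.693 × 35.50 / 46.7 = 0.5268 L/h
D = CL × Css × τ / F = 0.5268 × 31.3 × 4 / 0.46 = 143.4 mg

(a) 1110 mg; (b) 143 mg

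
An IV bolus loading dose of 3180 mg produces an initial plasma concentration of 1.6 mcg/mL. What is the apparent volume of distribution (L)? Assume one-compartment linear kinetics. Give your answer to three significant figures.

1990 L

Immediately after an IV bolus, C₀ = Dose / Vd, so Vd = Dose / C₀.
Vd = 3180 / 1.6 = 1988 L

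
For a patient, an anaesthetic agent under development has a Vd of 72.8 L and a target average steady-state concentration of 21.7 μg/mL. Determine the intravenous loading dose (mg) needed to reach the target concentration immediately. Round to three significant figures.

The loading dose fills Vd to the target concentration.
LD = Vd × C = 72.80 × 21.70 = 1580 mg

1580 mg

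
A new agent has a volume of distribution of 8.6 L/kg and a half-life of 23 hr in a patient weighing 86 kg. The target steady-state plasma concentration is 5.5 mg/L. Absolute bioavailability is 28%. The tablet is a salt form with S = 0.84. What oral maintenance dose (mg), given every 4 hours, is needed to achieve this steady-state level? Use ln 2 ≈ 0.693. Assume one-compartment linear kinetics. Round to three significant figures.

2080 mg

Total Vd = 8.6 × 86 = 739.6 L
k = 0.693/23 = 0.03013 h⁻¹, so CL = k·Vd = 0.03013 × 739.6 = 22.28 L/h
D = CL × Css × τ / F / S = 22.28 × 5.5 × 4 / 0.28 / 0.84 = 2084 mg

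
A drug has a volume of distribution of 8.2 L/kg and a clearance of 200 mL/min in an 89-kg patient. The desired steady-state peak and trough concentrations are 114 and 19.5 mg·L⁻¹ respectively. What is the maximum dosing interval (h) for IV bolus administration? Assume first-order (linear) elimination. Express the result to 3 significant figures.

Vd = 8.2 L/kg × 89 kg = 729.8 L
CL = 200 mL/min = 200 × 0.06 = 12.00 L/h
k = CL / Vd = 12.00 / 729.8 = 0.01644 h⁻¹
Between IV bolus doses, concentration decays as C = C₀·e^(−kτ), so C_peak/C_trough = e^(kτ).
τ_max = ln(C_peak/C_trough) / k = ln(114/19.5) / 0.01644 = 1.766 / 0.01644 = 107.4 h

107 h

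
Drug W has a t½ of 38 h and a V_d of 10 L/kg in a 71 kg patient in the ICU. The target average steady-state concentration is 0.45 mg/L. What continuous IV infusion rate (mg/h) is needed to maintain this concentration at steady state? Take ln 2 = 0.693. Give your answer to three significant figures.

5.83 mg/h

Vd = 10 L/kg × 71 kg = 710.0 L
CL = ln 2 · Vd / t½ = 0.693 × 710.0 / 38 = 12.95 L/h
Infusion rate = CL × Css = 12.95 × 0.45 = 5.828 mg/h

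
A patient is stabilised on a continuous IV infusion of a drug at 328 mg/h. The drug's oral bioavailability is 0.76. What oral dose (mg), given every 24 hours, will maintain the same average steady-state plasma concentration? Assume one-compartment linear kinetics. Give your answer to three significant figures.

To maintain the same Css, the systemic dosing rate must be unchanged: F·D/τ = infusion rate.
D = rate × τ / F = 328 × 24 / 0.76 = 10360 mg

10400 mg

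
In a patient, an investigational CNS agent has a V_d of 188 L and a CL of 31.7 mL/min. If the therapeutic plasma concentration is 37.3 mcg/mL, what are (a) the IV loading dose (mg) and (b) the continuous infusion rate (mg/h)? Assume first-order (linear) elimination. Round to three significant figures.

LD = Vd · C_target = 188.0 × 37.3 = 7012 mg
CL = 31.7 mL/min = 31.7 × 0.06 = 1.902 L/h
Maintenance infusion rate = CL × Css = 1.902 × 37.3 = 70.94 mg/h

(a) 7010 mg; (b) 70.9 mg/h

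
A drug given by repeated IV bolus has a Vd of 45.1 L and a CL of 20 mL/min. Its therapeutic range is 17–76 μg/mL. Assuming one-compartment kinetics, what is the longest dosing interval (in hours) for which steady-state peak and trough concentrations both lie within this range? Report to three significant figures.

CL = 20 mL/min × 60/1000 = 1.200 L/h
k = CL / Vd = 1.200 / 45.10 = 0.02661 h⁻¹
Between IV bolus doses, concentration decays as C = C₀·e^(−kτ), so C_peak/C_trough = e^(kτ).
τ_max = ln(C_peak/C_trough) / k = ln(76/17) / 0.02661 = 1.498 / 0.02661 = 56.29 h

56.3 h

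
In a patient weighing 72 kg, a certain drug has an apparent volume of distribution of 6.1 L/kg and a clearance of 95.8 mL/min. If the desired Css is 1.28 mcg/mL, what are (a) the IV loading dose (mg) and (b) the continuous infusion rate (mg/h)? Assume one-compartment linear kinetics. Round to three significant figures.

Vd(total) = 72 kg × 6.1 L/kg = 439.2 L
Loading dose = Vd × C = 439.2 × 1.28 = 562.2 mg
CL = 95.8 mL/min × 60/1000 = 5.748 L/h
Maintenance infusion rate = CL × Css = 5.748 × 1.28 = 7.357 mg/h

(a) 562 mg; (b) 7.36 mg/h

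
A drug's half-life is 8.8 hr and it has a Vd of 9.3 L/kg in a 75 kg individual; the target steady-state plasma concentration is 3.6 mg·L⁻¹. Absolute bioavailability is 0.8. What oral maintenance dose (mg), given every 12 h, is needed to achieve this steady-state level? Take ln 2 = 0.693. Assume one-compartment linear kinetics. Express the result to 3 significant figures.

2970 mg

Vd(total) = 75 kg × 9.3 L/kg = 697.5 L
k = 0.693/8.8 = 0.07875 h⁻¹, so CL = k·Vd = 0.07875 × 697.5 = 54.93 L/h
D = CL × Css × τ / F = 54.93 × 3.6 × 12 / 0.8 = 2966 mg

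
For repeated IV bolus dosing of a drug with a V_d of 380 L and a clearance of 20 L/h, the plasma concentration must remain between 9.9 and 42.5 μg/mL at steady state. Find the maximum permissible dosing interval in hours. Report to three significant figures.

27.7 h

k = CL / Vd = 20.00 / 380.0 = 0.05263 h⁻¹
Between IV bolus doses, concentration decays as C = C₀·e^(−kτ), so C_peak/C_trough = e^(kτ).
τ_max = ln(C_peak/C_trough) / k = ln(42.5/9.9) / 0.05263 = 1.457 / 0.05263 = 27.68 h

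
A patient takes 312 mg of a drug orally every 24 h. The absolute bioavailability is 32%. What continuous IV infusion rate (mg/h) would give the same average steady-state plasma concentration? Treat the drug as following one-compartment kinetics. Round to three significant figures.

Equivalent systemic input: infusion rate = F·D/τ.
Rate = 0.32 × 312 / 24 = 4.160 mg/h

4.16 mg/h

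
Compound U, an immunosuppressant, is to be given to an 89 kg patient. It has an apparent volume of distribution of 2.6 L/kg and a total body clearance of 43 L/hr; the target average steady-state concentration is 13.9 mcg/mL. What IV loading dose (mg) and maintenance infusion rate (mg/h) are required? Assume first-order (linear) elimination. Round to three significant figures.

Vd(total) = 89 kg × 2.6 L/kg = 231.4 L
LD = Vd · C_target = 231.4 × 13.9 = 3216 mg
Maintenance infusion rate = CL × Css = 43.00 × 13.9 = 597.7 mg/h

(a) 3220 mg; (b) 598 mg/h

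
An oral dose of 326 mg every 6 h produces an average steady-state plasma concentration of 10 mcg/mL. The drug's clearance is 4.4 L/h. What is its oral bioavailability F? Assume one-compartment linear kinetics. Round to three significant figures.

0.810

F·D/τ = CL·Css at steady state → F = CL·Css·τ / D.
F = 4.4 × 10 × 6 / 326 = 0.810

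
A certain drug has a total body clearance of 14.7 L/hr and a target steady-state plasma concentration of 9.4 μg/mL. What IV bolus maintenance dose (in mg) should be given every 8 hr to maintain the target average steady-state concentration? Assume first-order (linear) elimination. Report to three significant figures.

D = CL × Css × τ = 14.70 × 9.4 × 8 = 1105 mg

1110 mg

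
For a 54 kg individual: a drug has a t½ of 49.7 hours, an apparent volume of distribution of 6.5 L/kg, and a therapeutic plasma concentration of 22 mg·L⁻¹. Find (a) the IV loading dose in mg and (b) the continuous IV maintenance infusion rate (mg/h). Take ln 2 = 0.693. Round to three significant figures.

Vd(total) = 54 kg × 6.5 L/kg = 351.0 L
LD = Vd × C = 351.0 × 22 = 7722 mg
CL = 0.693 × Vd / t½ = 0.693 × 351.0 / 49.7 = 4.894 L/h
Infusion rate = CL × Css = 4.894 × 22 = 107.7 mg/h

(a) 7720 mg; (b) 108 mg/h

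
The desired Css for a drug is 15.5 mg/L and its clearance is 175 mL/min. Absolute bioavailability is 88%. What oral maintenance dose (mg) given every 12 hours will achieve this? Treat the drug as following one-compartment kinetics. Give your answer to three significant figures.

Convert clearance: 175 mL/min × 60 min/h ÷ 1000 mL/L = 10.50 L/h
D = CL × Css × τ / F = 10.50 × 15.5 × 12 / 0.88 = 2219 mg

2220 mg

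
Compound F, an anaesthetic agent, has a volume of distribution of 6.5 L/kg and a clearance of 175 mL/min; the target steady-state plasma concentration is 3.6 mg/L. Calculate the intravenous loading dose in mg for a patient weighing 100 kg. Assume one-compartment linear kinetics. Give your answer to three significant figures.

Total Vd = 6.5 × 100 = 650.0 L
LD = Vd × C = 650.0 × 3.600 = 2340 mg

2340 mg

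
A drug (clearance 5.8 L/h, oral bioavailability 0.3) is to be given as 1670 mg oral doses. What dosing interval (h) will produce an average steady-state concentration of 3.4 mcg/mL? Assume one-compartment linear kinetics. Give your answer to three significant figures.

F·D/τ = CL·Css → τ = F·D / (CL·Css).
τ = 0.3 × 1670 / (5.8 × 3.4) = 25.41 h

25.4 h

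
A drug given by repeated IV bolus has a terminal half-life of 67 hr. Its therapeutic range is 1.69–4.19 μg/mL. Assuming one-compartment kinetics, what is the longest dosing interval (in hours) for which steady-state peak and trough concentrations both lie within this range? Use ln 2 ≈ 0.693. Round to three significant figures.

k = 0.693 / t½ = 0.693 / 67 = 0.01034 h⁻¹
Between IV bolus doses, concentration decays as C = C₀·e^(−kτ), so C_peak/C_trough = e^(kτ).
τ_max = ln(C_peak/C_trough) / k = ln(4.19/1.69) / 0.01034 = 0.9080 / 0.01034 = 87.81 h

87.8 h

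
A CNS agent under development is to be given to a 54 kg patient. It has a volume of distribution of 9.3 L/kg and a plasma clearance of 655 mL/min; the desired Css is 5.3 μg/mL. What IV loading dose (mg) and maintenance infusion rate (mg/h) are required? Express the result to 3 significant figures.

Vd(total) = 54 kg × 9.3 L/kg = 502.2 L
Loading: fill Vd to C_target → 502.2 L × 5.3 mg/L = 2662 mg
CL = 655 mL/min × 60/1000 = 39.30 L/h
Infusion rate = 39.30 L/h × 5.3 mg/L = 208.3 mg/h

(a) 2660 mg; (b) 208 mg/h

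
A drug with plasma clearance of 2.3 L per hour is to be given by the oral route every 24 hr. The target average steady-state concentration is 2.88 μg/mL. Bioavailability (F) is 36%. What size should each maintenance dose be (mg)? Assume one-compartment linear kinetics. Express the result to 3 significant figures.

At steady state, dose per interval replaces the amount cleared in that interval: F·D/τ = CL·Css.
D = CL × Css × τ / F = 2.300 × 2.88 × 24 / 0.36 = 441.6 mg

442 mg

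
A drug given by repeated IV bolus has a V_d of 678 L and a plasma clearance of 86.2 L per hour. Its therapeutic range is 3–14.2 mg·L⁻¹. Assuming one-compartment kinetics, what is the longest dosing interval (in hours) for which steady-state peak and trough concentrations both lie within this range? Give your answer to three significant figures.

k = CL / Vd = 86.20 / 678.0 = 0.1271 h⁻¹
Between IV bolus doses, concentration decays as C = C₀·e^(−kτ), so C_peak/C_trough = e^(kτ).
τ_max = ln(C_peak/C_trough) / k = ln(14.2/3) / 0.1271 = 1.555 / 0.1271 = 12.23 h

12.2 h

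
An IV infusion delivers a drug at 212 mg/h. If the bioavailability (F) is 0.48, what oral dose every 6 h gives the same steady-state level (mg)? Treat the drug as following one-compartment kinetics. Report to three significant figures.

To maintain the same Css, the systemic dosing rate must be unchanged: F·D/τ = infusion rate.
D = rate × τ / F = 212 × 6 / 0.48 = 2650 mg

2650 mg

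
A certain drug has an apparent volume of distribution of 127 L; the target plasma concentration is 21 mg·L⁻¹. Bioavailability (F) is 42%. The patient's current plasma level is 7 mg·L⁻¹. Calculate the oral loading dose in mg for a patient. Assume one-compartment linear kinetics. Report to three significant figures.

4230 mg

Concentration deficit ΔC = 21 − 7 = 14.00 mg/L
LD = Vd × ΔC / F = 127.0 × 14.00 / 0.42 = 4233 mg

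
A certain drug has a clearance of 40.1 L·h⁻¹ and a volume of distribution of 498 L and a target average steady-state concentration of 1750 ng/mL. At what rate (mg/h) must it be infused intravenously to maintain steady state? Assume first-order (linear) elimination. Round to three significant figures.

70.2 mg/h

C = 1750 ng/mL = 1.750 mg/L
Rate = CL × Css = 40.10 × 1.75 = 70.18 mg/h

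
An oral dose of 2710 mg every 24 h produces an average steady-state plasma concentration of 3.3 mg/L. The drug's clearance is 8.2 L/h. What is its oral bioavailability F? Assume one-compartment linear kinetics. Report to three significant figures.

F·D/τ = CL·Css at steady state → F = CL·Css·τ / D.
F = 8.2 × 3.3 × 24 / 2710 = 0.240

0.240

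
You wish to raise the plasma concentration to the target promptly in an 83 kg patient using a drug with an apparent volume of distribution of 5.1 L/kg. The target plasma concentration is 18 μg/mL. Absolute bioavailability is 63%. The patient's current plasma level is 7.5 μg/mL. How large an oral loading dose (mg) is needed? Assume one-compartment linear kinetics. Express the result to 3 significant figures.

7060 mg

Vd(total) = 83 kg × 5.1 L/kg = 423.3 L
Concentration deficit ΔC = 18 − 7.5 = 10.50 mg/L
LD = Vd × ΔC / F = 423.3 × 10.50 / 0.63 = 7055 mg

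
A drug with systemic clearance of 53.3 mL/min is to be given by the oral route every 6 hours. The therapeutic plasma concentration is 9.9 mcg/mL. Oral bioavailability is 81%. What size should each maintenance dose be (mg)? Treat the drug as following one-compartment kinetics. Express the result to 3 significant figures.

235 mg

Convert clearance: 53.3 mL/min × 60 min/h ÷ 1000 mL/L = 3.198 L/h
D = CL × Css × τ / F = 3.198 × 9.9 × 6 / 0.81 = 234.5 mg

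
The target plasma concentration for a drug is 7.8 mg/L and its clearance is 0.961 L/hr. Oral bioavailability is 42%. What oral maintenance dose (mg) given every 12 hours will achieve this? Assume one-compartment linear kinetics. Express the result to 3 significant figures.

214 mg

D = CL × Css × τ / F = 0.9610 × 7.8 × 12 / 0.42 = 214.2 mg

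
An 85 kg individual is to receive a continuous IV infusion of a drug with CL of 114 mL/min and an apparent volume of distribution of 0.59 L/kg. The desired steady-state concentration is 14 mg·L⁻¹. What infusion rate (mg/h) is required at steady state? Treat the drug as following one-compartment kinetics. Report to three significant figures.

95.8 mg/h

CL = 114 mL/min × 60/1000 = 6.840 L/h
Rate = CL × Css = 6.840 × 14 = 95.76 mg/h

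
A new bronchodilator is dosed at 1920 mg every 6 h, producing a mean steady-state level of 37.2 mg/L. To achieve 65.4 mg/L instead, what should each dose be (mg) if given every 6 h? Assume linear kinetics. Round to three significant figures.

3380 mg

With linear kinetics, Css is proportional to dose rate (D/τ) at fixed clearance.
D₂ = D₁ × (Css,target / Css,current) = 1920 × 65.4/37.2 = 3375 mg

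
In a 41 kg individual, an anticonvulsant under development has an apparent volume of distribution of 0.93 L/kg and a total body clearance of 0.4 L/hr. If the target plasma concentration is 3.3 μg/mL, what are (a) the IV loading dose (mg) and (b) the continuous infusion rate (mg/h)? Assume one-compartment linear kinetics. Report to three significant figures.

(a) 126 mg; (b) 1.32 mg/h

Vd(total) = 41 kg × 0.93 L/kg = 38.13 L
LD = Vd · C_target = 38.13 × 3.3 = 125.8 mg
Infusion rate = 0.4000 L/h × 3.3 mg/L = 1.320 mg/h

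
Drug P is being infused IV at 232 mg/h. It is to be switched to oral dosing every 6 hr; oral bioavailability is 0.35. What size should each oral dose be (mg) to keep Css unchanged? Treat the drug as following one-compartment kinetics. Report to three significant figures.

To maintain the same Css, the systemic dosing rate must be unchanged: F·D/τ = infusion rate.
D = rate × τ / F = 232 × 6 / 0.35 = 3977 mg

3980 mg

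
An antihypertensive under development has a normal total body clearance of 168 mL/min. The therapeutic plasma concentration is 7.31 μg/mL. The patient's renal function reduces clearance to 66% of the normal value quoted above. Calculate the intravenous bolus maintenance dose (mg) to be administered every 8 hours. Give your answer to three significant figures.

CL = 168 mL/min × 60/1000 = 10.08 L/h
Patient clearance = 0.66 × 10.08 = 6.653 L/h
D = CL × Css × τ = 6.653 × 7.31 × 8 = 389.1 mg

389 mg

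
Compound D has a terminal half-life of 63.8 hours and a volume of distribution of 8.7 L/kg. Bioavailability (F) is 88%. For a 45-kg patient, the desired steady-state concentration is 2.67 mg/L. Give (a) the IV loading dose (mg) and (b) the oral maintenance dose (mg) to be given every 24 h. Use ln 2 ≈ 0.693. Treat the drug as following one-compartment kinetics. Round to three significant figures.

Vd = 8.7 L/kg × 45 kg = 391.5 L
LD = Vd × C = 391.5 × 2.67 = 1045 mg
CL = 0.693 × Vd / t½ = 0.693 × 391.5 / 63.8 = 4.253 L/h
D = CL × Css × τ / F = 4.253 × 2.67 × 24 / 0.88 = 309.7 mg

(a) 1050 mg; (b) 310 mg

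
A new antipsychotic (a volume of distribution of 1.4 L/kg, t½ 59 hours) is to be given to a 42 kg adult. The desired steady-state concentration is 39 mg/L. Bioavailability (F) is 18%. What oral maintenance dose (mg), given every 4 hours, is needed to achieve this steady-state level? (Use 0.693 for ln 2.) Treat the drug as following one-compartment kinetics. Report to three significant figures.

Total Vd = 1.4 × 42 = 58.80 L
k = 0.693/59 = 0.01175 h⁻¹, so CL = k·Vd = 0.01175 × 58.80 = 0.6909 L/h
D = CL × Css × τ / F = 0.6909 × 39 × 4 / 0.18 = 598.8 mg

599 mg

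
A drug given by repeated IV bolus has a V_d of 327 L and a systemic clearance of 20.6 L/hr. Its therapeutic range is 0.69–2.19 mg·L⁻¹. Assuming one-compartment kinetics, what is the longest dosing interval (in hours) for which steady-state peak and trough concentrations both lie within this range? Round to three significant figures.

k = CL / Vd = 20.60 / 327.0 = 0.06300 h⁻¹
Between IV bolus doses, concentration decays as C = C₀·e^(−kτ), so C_peak/C_trough = e^(kτ).
τ_max = ln(C_peak/C_trough) / k = ln(2.19/0.69) / 0.06300 = 1.155 / 0.06300 = 18.33 h

18.3 h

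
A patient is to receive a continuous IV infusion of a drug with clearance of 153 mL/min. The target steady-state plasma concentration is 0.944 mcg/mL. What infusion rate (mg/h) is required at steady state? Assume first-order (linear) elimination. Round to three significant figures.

8.67 mg/h

CL = 153 mL/min × 60/1000 = 9.180 L/h
Infusion rate = CL · Css = 9.180 L/h × 0.944 mg/L = 8.666 mg/h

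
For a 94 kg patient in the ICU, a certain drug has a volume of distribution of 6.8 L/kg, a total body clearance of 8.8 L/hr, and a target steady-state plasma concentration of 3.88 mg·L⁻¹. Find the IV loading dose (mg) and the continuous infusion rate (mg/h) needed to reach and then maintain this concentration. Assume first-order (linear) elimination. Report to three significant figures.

Vd = 6.8 L/kg × 94 kg = 639.2 L
LD = Vd · C_target = 639.2 × 3.88 = 2480 mg
Maintenance infusion rate = CL × Css = 8.800 × 3.88 = 34.14 mg/h

(a) 2480 mg; (b) 34.1 mg/h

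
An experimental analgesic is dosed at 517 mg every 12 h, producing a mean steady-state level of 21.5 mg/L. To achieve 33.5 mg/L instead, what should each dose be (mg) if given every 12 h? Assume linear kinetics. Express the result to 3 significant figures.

806 mg

For first-order elimination, Css ∝ F·D/(CL·τ); F and CL are unchanged, so Css ∝ D/τ.
D₂ = D₁ × (Css,target / Css,current) = 517 × 33.5/21.5 = 805.6 mg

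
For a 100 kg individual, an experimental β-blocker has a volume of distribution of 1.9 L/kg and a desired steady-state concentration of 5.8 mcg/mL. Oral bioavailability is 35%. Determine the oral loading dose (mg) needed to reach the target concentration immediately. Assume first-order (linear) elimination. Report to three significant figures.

3150 mg

Vd(total) = 100 kg × 1.9 L/kg = 190.0 L
LD = Vd × C / F = 190.0 × 5.800 / 0.35 = 3149 mg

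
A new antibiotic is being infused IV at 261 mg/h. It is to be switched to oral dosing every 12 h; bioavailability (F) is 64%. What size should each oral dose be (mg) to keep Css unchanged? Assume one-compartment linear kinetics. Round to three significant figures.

4890 mg

To maintain the same Css, the systemic dosing rate must be unchanged: F·D/τ = infusion rate.
D = rate × τ / F = 261 × 12 / 0.64 = 4894 mg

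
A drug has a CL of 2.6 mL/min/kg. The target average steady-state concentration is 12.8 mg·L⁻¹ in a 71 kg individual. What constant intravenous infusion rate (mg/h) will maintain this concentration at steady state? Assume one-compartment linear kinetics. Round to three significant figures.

142 mg/h

CL = 2.6 mL/min/kg × 71 kg = 184.6 mL/min = 184.6 × 60/1000 = 11.08 L/h
R₀ = 11.08 × 12.8 = 141.8 mg/h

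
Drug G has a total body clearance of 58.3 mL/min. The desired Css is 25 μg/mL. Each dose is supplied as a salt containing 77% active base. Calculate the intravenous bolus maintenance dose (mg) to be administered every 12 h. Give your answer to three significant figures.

CL = 58.3 mL/min = 58.3 × 0.06 = 3.498 L/h
D = CL × Css × τ / S = 3.498 × 25 × 12 / 0.77 = 1363 mg

1360 mg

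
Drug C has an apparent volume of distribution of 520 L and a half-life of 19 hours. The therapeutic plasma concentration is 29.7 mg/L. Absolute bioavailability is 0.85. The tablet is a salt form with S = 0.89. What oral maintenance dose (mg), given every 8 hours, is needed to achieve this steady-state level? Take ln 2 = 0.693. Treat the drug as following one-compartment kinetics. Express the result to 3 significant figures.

CL = ln 2 · Vd / t½ = 0.693 × 520.0 / 19 = 18.97 L/h
D = CL × Css × τ / F / S = 18.97 × 29.7 × 8 / 0.85 / 0.89 = 5958 mg

5960 mg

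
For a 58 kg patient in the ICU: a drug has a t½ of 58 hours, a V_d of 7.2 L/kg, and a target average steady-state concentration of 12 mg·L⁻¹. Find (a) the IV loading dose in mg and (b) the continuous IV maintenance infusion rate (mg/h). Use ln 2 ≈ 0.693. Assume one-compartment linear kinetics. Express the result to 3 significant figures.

(a) 5010 mg; (b) 59.9 mg/h

Vd = 7.2 L/kg × 58 kg = 417.6 L
LD = Vd × C = 417.6 × 12 = 5011 mg
CL = 0.693 × Vd / t½ = 0.693 × 417.6 / 58 = 4.990 L/h
Infusion rate = CL × Css = 4.990 × 12 = 59.88 mg/h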